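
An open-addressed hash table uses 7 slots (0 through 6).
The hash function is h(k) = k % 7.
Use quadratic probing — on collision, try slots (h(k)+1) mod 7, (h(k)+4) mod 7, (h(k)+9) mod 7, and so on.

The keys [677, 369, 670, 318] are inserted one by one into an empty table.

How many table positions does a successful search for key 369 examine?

2

677 hashes to 5; slot 5 is free -> place at 5.
369 hashes to 5; 5 taken -> place at 6.
670 hashes to 5; 5,6 taken -> place at 2.
318 hashes to 3; slot 3 is free -> place at 3.
Table: [., ., 670, 318, ., 677, 369]
Lookup 369: h=5, probe 5,6 → found at 6.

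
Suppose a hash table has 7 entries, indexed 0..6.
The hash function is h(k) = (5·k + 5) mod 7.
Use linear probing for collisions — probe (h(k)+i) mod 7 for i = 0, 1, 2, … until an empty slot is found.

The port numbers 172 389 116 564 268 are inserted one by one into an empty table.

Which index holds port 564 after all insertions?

0

172 hashes to 4; slot 4 is free -> place at 4.
389 hashes to 4; 4 taken -> place at 5.
116 hashes to 4; 4,5 taken -> place at 6.
564 hashes to 4; 4,5,6 taken -> place at 0.
268 hashes to 1; slot 1 is free -> place at 1.
Table: [564, 268, _, _, 172, 389, 116]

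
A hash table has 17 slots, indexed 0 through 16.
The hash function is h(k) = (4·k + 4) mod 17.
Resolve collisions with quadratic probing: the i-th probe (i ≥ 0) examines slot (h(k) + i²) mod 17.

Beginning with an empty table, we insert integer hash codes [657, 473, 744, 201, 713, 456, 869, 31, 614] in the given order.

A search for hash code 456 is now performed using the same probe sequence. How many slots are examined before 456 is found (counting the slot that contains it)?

Insert 657: h=14, slot 14 empty -> index 14.
Insert 473: h=9, slot 9 empty -> index 9.
Insert 744: h=5, slot 5 empty -> index 5.
Insert 201: h=9, slot 9 occupied -> index 10.
Insert 713: h=0, slot 0 empty -> index 0.
Insert 456: h=9, slots 9,10 occupied -> index 13.
Insert 869: h=12, slot 12 empty -> index 12.
Insert 31: h=9, slots 9,10,13 occupied -> index 1.
Insert 614: h=12, slots 12,13 occupied -> index 16.
Table: [713, 31, _, _, _, 744, _, _, _, 473, 201, _, 869, 456, 657, _, 614]
Lookup 456: h=9, probe 9,10,13 → found at 13.

3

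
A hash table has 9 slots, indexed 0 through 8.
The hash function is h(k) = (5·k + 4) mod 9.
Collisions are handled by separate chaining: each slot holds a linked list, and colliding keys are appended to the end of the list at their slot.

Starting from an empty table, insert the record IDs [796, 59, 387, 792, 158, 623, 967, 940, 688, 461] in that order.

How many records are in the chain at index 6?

4

796 -> bucket 6
59 -> bucket 2
387 -> bucket 4
792 -> bucket 4 (collision)
158 -> bucket 2 (collision)
623 -> bucket 5
967 -> bucket 6 (collision)
940 -> bucket 6 (collision)
688 -> bucket 6 (collision)
461 -> bucket 5 (collision)
Final buckets:
0: _
1: _
2: 59 -> 158
3: _
4: 387 -> 792
5: 623 -> 461
6: 796 -> 967 -> 940 -> 688
7: _
8: _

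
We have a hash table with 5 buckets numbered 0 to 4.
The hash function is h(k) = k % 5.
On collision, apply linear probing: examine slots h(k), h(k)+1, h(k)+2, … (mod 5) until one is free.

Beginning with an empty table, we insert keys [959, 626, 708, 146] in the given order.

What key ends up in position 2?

146

959 hashes to 4; slot 4 is free -> place at 4.
626 hashes to 1; slot 1 is free -> place at 1.
708 hashes to 3; slot 3 is free -> place at 3.
146 hashes to 1; 1 taken -> place at 2.
Table: [-, 626, 146, 708, 959]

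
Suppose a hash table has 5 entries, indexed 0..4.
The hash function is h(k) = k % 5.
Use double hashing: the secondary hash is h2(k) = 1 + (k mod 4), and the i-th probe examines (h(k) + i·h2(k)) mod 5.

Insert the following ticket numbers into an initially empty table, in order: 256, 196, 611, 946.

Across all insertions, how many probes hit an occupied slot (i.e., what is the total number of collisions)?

256 hashes to 1; slot 1 is free -> place at 1.
196 hashes to 1, h2=1; 1 taken -> place at 2.
611 hashes to 1, h2=4; 1 taken -> place at 0.
946 hashes to 1, h2=3; 1 taken -> place at 4.
Table: [611, 256, 196, ., 946]

3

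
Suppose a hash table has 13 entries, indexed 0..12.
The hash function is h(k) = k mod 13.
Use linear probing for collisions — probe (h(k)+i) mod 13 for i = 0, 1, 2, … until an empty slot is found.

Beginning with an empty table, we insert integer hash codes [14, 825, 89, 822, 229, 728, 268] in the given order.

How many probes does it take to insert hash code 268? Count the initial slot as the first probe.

14 hashes to 1; slot 1 is free => place at 1.
825 hashes to 6; slot 6 is free => place at 6.
89 hashes to 11; slot 11 is free => place at 11.
822 hashes to 3; slot 3 is free => place at 3.
229 hashes to 8; slot 8 is free => place at 8.
728 hashes to 0; slot 0 is free => place at 0.
268 hashes to 8; 8 taken => place at 9.
Table: [728, 14, —, 822, —, —, 825, —, 229, 268, —, 89, —]

2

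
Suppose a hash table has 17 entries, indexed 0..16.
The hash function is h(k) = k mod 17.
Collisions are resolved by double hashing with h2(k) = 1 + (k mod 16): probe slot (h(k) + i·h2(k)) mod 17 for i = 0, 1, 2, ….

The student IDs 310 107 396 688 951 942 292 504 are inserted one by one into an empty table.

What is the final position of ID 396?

1

Insert 310: h=4, slot 4 empty -> index 4.
Insert 107: h=5, slot 5 empty -> index 5.
Insert 396: h=5, h2=13, slot 5 occupied -> index 1.
Insert 688: h=8, slot 8 empty -> index 8.
Insert 951: h=16, slot 16 empty -> index 16.
Insert 942: h=7, slot 7 empty -> index 7.
Insert 292: h=3, slot 3 empty -> index 3.
Insert 504: h=11, slot 11 empty -> index 11.
Table: [—, 396, —, 292, 310, 107, —, 942, 688, —, —, 504, —, —, —, —, 951]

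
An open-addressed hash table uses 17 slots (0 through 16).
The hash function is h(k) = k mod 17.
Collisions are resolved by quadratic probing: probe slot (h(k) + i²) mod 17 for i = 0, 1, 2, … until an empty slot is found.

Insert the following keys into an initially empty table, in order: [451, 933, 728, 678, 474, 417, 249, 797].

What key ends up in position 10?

Insert 451: h=9, slot 9 empty -> index 9.
Insert 933: h=15, slot 15 empty -> index 15.
Insert 728: h=14, slot 14 empty -> index 14.
Insert 678: h=15, slot 15 occupied -> index 16.
Insert 474: h=15, slots 15,16 occupied -> index 2.
Insert 417: h=9, slot 9 occupied -> index 10.
Insert 249: h=11, slot 11 empty -> index 11.
Insert 797: h=15, slots 15,16,2 occupied -> index 7.
Table: [∅, ∅, 474, ∅, ∅, ∅, ∅, 797, ∅, 451, 417, 249, ∅, ∅, 728, 933, 678]

417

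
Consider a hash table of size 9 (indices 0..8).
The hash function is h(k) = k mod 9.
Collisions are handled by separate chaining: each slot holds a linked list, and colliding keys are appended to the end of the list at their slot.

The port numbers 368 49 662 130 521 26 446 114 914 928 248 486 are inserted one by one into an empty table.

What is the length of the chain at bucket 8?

3

368 -> bucket 8
49 -> bucket 4
662 -> bucket 5
130 -> bucket 4 (collision)
521 -> bucket 8 (collision)
26 -> bucket 8 (collision)
446 -> bucket 5 (collision)
114 -> bucket 6
914 -> bucket 5 (collision)
928 -> bucket 1
248 -> bucket 5 (collision)
486 -> bucket 0
Final buckets:
0: 486
1: 928
2: -
3: -
4: 49 -> 130
5: 662 -> 446 -> 914 -> 248
6: 114
7: -
8: 368 -> 521 -> 26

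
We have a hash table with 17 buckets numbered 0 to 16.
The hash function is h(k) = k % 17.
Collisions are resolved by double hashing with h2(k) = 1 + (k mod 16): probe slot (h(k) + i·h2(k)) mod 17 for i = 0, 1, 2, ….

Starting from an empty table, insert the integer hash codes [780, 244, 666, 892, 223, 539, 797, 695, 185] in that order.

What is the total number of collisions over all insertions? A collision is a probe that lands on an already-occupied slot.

780 hashes to 15; slot 15 is free => place at 15.
244 hashes to 6; slot 6 is free => place at 6.
666 hashes to 3; slot 3 is free => place at 3.
892 hashes to 8; slot 8 is free => place at 8.
223 hashes to 2; slot 2 is free => place at 2.
539 hashes to 12; slot 12 is free => place at 12.
797 hashes to 15, h2=14; 15,12 taken => place at 9.
695 hashes to 15, h2=8; 15,6 taken => place at 14.
185 hashes to 15, h2=10; 15,8 taken => place at 1.
Table: [∅, 185, 223, 666, ∅, ∅, 244, ∅, 892, 797, ∅, ∅, 539, ∅, 695, 780, ∅]

6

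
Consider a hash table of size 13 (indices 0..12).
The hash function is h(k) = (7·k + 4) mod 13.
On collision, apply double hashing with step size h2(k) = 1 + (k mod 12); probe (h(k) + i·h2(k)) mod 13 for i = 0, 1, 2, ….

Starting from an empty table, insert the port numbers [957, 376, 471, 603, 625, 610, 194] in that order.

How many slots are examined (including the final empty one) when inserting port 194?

3

957: h=8 -> slot 8
376: h=10 -> slot 10
471: h=12 -> slot 12
603: h=0 -> slot 0
625: h=11 -> slot 11
610: h=10, h2=11, probe 10,8,6 -> slot 6
194: h=10, h2=3, probe 10,0,3 -> slot 3
Table: [603, ., ., 194, ., ., 610, ., 957, ., 376, 625, 471]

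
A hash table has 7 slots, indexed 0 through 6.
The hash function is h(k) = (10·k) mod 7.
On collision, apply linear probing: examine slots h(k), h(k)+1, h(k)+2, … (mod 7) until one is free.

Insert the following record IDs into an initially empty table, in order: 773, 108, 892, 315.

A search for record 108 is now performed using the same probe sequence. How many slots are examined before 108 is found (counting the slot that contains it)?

2

773 hashes to 2; slot 2 is free → place at 2.
108 hashes to 2; 2 taken → place at 3.
892 hashes to 2; 2,3 taken → place at 4.
315 hashes to 0; slot 0 is free → place at 0.
Table: [315, —, 773, 108, 892, —, —]
Lookup 108: h=2, probe 2,3 → found at 3.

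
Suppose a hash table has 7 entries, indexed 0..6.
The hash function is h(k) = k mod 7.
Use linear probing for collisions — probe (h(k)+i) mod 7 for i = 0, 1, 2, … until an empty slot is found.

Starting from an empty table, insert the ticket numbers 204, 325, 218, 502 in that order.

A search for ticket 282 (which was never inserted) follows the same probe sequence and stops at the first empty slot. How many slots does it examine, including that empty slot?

204 hashes to 1; slot 1 is free → place at 1.
325 hashes to 3; slot 3 is free → place at 3.
218 hashes to 1; 1 taken → place at 2.
502 hashes to 5; slot 5 is free → place at 5.
Table: [_, 204, 218, 325, _, 502, _]
Lookup 282: h=2, probe 2,3,4 → slot 4 empty, not found.

3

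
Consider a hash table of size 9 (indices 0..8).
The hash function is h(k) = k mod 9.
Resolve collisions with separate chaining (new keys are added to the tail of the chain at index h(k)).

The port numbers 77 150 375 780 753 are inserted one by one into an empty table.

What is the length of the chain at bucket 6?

4

77 -> bucket 5
150 -> bucket 6
375 -> bucket 6 (collision)
780 -> bucket 6 (collision)
753 -> bucket 6 (collision)
Final buckets:
0: .
1: .
2: .
3: .
4: .
5: 77
6: 150 -> 375 -> 780 -> 753
7: .
8: .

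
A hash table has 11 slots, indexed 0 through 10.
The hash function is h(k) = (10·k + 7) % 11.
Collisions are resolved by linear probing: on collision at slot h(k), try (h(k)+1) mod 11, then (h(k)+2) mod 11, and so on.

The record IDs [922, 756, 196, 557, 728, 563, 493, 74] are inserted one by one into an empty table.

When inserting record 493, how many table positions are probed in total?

922 hashes to 9; slot 9 is free -> place at 9.
756 hashes to 10; slot 10 is free -> place at 10.
196 hashes to 9; 9,10 taken -> place at 0.
557 hashes to 0; 0 taken -> place at 1.
728 hashes to 5; slot 5 is free -> place at 5.
563 hashes to 5; 5 taken -> place at 6.
493 hashes to 9; 9,10,0,1 taken -> place at 2.
74 hashes to 10; 10,0,1,2 taken -> place at 3.
Table: [196, 557, 493, 74, -, 728, 563, -, -, 922, 756]

5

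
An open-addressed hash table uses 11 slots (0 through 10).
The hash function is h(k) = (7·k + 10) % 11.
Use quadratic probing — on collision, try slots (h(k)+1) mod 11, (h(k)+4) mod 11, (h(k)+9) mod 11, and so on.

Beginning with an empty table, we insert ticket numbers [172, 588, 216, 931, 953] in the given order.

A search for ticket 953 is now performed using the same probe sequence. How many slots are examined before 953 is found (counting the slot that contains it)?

Insert 172: h=4, slot 4 empty => index 4.
Insert 588: h=1, slot 1 empty => index 1.
Insert 216: h=4, slot 4 occupied => index 5.
Insert 931: h=4, slots 4,5 occupied => index 8.
Insert 953: h=4, slots 4,5,8 occupied => index 2.
Table: [-, 588, 953, -, 172, 216, -, -, 931, -, -]
Lookup 953: h=4, probe 4,5,8,2 → found at 2.

4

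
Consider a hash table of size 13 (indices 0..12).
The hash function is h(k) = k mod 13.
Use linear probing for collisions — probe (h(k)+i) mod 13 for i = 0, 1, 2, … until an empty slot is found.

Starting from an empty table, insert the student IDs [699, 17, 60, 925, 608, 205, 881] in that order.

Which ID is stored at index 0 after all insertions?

699 hashes to 10; slot 10 is free → place at 10.
17 hashes to 4; slot 4 is free → place at 4.
60 hashes to 8; slot 8 is free → place at 8.
925 hashes to 2; slot 2 is free → place at 2.
608 hashes to 10; 10 taken → place at 11.
205 hashes to 10; 10,11 taken → place at 12.
881 hashes to 10; 10,11,12 taken → place at 0.
Table: [881, -, 925, -, 17, -, -, -, 60, -, 699, 608, 205]

881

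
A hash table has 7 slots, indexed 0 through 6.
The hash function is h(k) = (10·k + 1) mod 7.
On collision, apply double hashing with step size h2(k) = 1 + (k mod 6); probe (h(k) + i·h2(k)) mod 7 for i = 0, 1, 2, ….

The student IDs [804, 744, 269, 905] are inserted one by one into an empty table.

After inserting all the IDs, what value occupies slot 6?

905

804: h=5 -> slot 5
744: h=0 -> slot 0
269: h=3 -> slot 3
905: h=0, h2=6, probe 0,6 -> slot 6
Table: [744, -, -, 269, -, 804, 905]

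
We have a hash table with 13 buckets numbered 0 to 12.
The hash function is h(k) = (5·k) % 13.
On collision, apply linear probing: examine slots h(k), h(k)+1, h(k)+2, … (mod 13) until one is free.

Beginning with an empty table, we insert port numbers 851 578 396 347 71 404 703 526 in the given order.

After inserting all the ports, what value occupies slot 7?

851: h=4 => slot 4
578: h=4, probe 4,5 => slot 5
396: h=4, probe 4,5,6 => slot 6
347: h=6, probe 6,7 => slot 7
71: h=4, probe 4,5,6,7,8 => slot 8
404: h=5, probe 5,6,7,8,9 => slot 9
703: h=5, probe 5,6,7,8,9,10 => slot 10
526: h=4, probe 4,5,6,7,8,9,10,11 => slot 11
Table: [∅, ∅, ∅, ∅, 851, 578, 396, 347, 71, 404, 703, 526, ∅]

347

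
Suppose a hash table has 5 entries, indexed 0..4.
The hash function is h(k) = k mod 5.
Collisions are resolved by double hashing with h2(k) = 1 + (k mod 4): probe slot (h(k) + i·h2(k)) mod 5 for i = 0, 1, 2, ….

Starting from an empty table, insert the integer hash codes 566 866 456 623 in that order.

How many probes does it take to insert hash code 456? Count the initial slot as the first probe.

2

566: h=1 → slot 1
866: h=1, h2=3, probe 1,4 → slot 4
456: h=1, h2=1, probe 1,2 → slot 2
623: h=3 → slot 3
Table: [_, 566, 456, 623, 866]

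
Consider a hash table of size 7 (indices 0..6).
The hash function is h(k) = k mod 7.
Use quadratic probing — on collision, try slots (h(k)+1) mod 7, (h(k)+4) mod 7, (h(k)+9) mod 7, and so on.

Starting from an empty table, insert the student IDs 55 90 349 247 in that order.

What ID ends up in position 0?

90

55: h=6 => slot 6
90: h=6, probe 6,0 => slot 0
349: h=6, probe 6,0,3 => slot 3
247: h=2 => slot 2
Table: [90, -, 247, 349, -, -, 55]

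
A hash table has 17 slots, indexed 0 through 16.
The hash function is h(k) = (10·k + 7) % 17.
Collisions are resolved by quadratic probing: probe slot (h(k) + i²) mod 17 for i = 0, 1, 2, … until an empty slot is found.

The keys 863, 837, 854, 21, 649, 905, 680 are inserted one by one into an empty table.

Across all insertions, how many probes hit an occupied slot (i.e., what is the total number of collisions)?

6

Insert 863: h=1, slot 1 empty => index 1.
Insert 837: h=13, slot 13 empty => index 13.
Insert 854: h=13, slot 13 occupied => index 14.
Insert 21: h=13, slots 13,14 occupied => index 0.
Insert 649: h=3, slot 3 empty => index 3.
Insert 905: h=13, slots 13,14,0 occupied => index 5.
Insert 680: h=7, slot 7 empty => index 7.
Table: [21, 863, ∅, 649, ∅, 905, ∅, 680, ∅, ∅, ∅, ∅, ∅, 837, 854, ∅, ∅]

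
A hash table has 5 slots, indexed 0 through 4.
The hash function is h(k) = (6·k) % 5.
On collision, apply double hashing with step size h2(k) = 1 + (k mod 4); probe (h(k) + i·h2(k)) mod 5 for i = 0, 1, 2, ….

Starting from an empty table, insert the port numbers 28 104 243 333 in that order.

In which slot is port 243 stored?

28 hashes to 3; slot 3 is free => place at 3.
104 hashes to 4; slot 4 is free => place at 4.
243 hashes to 3, h2=4; 3 taken => place at 2.
333 hashes to 3, h2=2; 3 taken => place at 0.
Table: [333, -, 243, 28, 104]

2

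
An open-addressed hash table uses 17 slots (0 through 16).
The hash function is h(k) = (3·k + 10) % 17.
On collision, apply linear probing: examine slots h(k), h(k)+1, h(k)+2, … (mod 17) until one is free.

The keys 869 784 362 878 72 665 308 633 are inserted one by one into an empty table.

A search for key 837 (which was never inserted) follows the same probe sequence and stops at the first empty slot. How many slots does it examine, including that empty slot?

869 hashes to 16; slot 16 is free → place at 16.
784 hashes to 16; 16 taken → place at 0.
362 hashes to 8; slot 8 is free → place at 8.
878 hashes to 9; slot 9 is free → place at 9.
72 hashes to 5; slot 5 is free → place at 5.
665 hashes to 16; 16,0 taken → place at 1.
308 hashes to 16; 16,0,1 taken → place at 2.
633 hashes to 5; 5 taken → place at 6.
Table: [784, 665, 308, -, -, 72, 633, -, 362, 878, -, -, -, -, -, -, 869]
Lookup 837: h=5, probe 5,6,7 → slot 7 empty, not found.

3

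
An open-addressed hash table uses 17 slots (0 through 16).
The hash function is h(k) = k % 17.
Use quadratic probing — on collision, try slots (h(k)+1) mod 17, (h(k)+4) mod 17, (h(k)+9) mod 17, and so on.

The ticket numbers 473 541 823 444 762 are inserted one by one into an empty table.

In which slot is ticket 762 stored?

1

473 hashes to 14; slot 14 is free → place at 14.
541 hashes to 14; 14 taken → place at 15.
823 hashes to 7; slot 7 is free → place at 7.
444 hashes to 2; slot 2 is free → place at 2.
762 hashes to 14; 14,15 taken → place at 1.
Table: [∅, 762, 444, ∅, ∅, ∅, ∅, 823, ∅, ∅, ∅, ∅, ∅, ∅, 473, 541, ∅]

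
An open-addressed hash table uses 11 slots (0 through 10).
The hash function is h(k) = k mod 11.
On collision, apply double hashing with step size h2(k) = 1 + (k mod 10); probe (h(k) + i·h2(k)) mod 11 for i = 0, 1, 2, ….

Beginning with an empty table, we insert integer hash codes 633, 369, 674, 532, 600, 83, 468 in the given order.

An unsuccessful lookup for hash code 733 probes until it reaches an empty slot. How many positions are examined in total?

Insert 633: h=6, slot 6 empty → index 6.
Insert 369: h=6, h2=10, slot 6 occupied → index 5.
Insert 674: h=3, slot 3 empty → index 3.
Insert 532: h=4, slot 4 empty → index 4.
Insert 600: h=6, h2=1, slot 6 occupied → index 7.
Insert 83: h=6, h2=4, slot 6 occupied → index 10.
Insert 468: h=6, h2=9, slots 6,4 occupied → index 2.
Table: [_, _, 468, 674, 532, 369, 633, 600, _, _, 83]
Lookup 733: h=7, h2=4, probe 7,0 → slot 0 empty, not found.

2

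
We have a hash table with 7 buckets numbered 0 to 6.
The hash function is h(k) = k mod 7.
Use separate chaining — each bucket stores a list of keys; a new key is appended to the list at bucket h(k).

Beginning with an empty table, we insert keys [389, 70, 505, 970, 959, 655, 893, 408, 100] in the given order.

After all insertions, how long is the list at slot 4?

4

Insert 389: h=4, bucket 4 empty -> new chain.
Insert 70: h=0, bucket 0 empty -> new chain.
Insert 505: h=1, bucket 1 empty -> new chain.
Insert 970: h=4, bucket 4 nonempty -> append to chain.
Insert 959: h=0, bucket 0 nonempty -> append to chain.
Insert 655: h=4, bucket 4 nonempty -> append to chain.
Insert 893: h=4, bucket 4 nonempty -> append to chain.
Insert 408: h=2, bucket 2 empty -> new chain.
Insert 100: h=2, bucket 2 nonempty -> append to chain.
Final buckets:
0: 70 -> 959
1: 505
2: 408 -> 100
3: ∅
4: 389 -> 970 -> 655 -> 893
5: ∅
6: ∅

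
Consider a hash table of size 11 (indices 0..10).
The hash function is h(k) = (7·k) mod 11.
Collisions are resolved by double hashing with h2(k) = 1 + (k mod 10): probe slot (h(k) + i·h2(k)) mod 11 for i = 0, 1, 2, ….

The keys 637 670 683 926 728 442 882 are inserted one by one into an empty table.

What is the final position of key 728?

Insert 637: h=4, slot 4 empty → index 4.
Insert 670: h=4, h2=1, slot 4 occupied → index 5.
Insert 683: h=7, slot 7 empty → index 7.
Insert 926: h=3, slot 3 empty → index 3.
Insert 728: h=3, h2=9, slot 3 occupied → index 1.
Insert 442: h=3, h2=3, slot 3 occupied → index 6.
Insert 882: h=3, h2=3, slots 3,6 occupied → index 9.
Table: [∅, 728, ∅, 926, 637, 670, 442, 683, ∅, 882, ∅]

1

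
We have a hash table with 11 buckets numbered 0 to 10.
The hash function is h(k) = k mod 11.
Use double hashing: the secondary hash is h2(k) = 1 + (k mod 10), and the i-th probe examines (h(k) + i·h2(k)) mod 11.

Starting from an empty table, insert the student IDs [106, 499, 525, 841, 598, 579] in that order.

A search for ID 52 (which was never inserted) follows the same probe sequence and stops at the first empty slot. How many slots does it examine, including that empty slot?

106 hashes to 7; slot 7 is free → place at 7.
499 hashes to 4; slot 4 is free → place at 4.
525 hashes to 8; slot 8 is free → place at 8.
841 hashes to 5; slot 5 is free → place at 5.
598 hashes to 4, h2=9; 4 taken → place at 2.
579 hashes to 7, h2=10; 7 taken → place at 6.
Table: [., ., 598, ., 499, 841, 579, 106, 525, ., .]
Lookup 52: h=8, h2=3, probe 8,0 → slot 0 empty, not found.

2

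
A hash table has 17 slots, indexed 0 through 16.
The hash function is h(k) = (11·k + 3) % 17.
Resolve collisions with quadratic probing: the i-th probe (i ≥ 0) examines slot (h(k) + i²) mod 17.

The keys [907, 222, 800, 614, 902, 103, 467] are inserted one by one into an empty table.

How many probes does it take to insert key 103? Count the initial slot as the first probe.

907: h=1 -> slot 1
222: h=14 -> slot 14
800: h=14, probe 14,15 -> slot 15
614: h=8 -> slot 8
902: h=14, probe 14,15,1,6 -> slot 6
103: h=14, probe 14,15,1,6,13 -> slot 13
467: h=6, probe 6,7 -> slot 7
Table: [., 907, ., ., ., ., 902, 467, 614, ., ., ., ., 103, 222, 800, .]

5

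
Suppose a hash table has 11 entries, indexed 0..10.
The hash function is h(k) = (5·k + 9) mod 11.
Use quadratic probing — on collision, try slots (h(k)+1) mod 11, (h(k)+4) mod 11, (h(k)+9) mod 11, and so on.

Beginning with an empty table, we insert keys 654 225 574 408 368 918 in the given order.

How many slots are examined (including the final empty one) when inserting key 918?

Insert 654: h=1, slot 1 empty → index 1.
Insert 225: h=1, slot 1 occupied → index 2.
Insert 574: h=8, slot 8 empty → index 8.
Insert 408: h=3, slot 3 empty → index 3.
Insert 368: h=1, slots 1,2 occupied → index 5.
Insert 918: h=1, slots 1,2,5 occupied → index 10.
Table: [∅, 654, 225, 408, ∅, 368, ∅, ∅, 574, ∅, 918]

4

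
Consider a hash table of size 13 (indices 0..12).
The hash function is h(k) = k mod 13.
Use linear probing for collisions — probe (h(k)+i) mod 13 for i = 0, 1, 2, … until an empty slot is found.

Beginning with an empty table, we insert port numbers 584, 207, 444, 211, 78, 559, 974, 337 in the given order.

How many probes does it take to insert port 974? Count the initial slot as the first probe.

584 hashes to 12; slot 12 is free → place at 12.
207 hashes to 12; 12 taken → place at 0.
444 hashes to 2; slot 2 is free → place at 2.
211 hashes to 3; slot 3 is free → place at 3.
78 hashes to 0; 0 taken → place at 1.
559 hashes to 0; 0,1,2,3 taken → place at 4.
974 hashes to 12; 12,0,1,2,3,4 taken → place at 5.
337 hashes to 12; 12,0,1,2,3,4,5 taken → place at 6.
Table: [207, 78, 444, 211, 559, 974, 337, —, —, —, —, —, 584]

7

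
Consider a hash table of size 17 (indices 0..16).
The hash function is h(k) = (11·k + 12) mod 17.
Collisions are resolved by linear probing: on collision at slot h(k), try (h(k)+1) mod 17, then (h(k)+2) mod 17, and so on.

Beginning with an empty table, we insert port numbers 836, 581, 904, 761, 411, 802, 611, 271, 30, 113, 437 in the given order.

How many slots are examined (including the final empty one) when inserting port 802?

836 hashes to 11; slot 11 is free -> place at 11.
581 hashes to 11; 11 taken -> place at 12.
904 hashes to 11; 11,12 taken -> place at 13.
761 hashes to 2; slot 2 is free -> place at 2.
411 hashes to 11; 11,12,13 taken -> place at 14.
802 hashes to 11; 11,12,13,14 taken -> place at 15.
611 hashes to 1; slot 1 is free -> place at 1.
271 hashes to 1; 1,2 taken -> place at 3.
30 hashes to 2; 2,3 taken -> place at 4.
113 hashes to 14; 14,15 taken -> place at 16.
437 hashes to 8; slot 8 is free -> place at 8.
Table: [., 611, 761, 271, 30, ., ., ., 437, ., ., 836, 581, 904, 411, 802, 113]

5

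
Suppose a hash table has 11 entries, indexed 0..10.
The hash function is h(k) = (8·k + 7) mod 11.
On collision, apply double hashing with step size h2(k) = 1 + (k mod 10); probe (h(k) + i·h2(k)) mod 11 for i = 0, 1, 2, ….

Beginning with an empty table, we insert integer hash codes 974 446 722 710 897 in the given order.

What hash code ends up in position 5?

897

974 hashes to 0; slot 0 is free => place at 0.
446 hashes to 0, h2=7; 0 taken => place at 7.
722 hashes to 8; slot 8 is free => place at 8.
710 hashes to 0, h2=1; 0 taken => place at 1.
897 hashes to 0, h2=8; 0,8 taken => place at 5.
Table: [974, 710, _, _, _, 897, _, 446, 722, _, _]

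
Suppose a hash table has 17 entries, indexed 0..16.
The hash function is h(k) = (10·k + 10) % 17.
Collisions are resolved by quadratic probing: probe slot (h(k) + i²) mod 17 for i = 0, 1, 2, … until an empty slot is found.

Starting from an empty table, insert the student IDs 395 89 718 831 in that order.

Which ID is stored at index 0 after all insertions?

Insert 395: h=16, slot 16 empty → index 16.
Insert 89: h=16, slot 16 occupied → index 0.
Insert 718: h=16, slots 16,0 occupied → index 3.
Insert 831: h=7, slot 7 empty → index 7.
Table: [89, _, _, 718, _, _, _, 831, _, _, _, _, _, _, _, _, 395]

89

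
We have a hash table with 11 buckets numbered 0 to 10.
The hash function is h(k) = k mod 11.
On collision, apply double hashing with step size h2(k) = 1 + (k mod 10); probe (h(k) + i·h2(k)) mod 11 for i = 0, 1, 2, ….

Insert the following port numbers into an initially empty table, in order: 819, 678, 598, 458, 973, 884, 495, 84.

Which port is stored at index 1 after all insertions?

84

Insert 819: h=5, slot 5 empty => index 5.
Insert 678: h=7, slot 7 empty => index 7.
Insert 598: h=4, slot 4 empty => index 4.
Insert 458: h=7, h2=9, slots 7,5 occupied => index 3.
Insert 973: h=5, h2=4, slot 5 occupied => index 9.
Insert 884: h=4, h2=5, slots 4,9,3 occupied => index 8.
Insert 495: h=0, slot 0 empty => index 0.
Insert 84: h=7, h2=5, slot 7 occupied => index 1.
Table: [495, 84, -, 458, 598, 819, -, 678, 884, 973, -]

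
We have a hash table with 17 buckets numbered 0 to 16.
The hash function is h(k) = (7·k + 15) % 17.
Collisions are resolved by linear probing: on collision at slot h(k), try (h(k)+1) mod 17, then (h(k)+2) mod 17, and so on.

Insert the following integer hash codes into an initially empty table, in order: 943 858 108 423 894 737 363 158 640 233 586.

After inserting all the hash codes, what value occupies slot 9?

943: h=3 => slot 3
858: h=3, probe 3,4 => slot 4
108: h=6 => slot 6
423: h=1 => slot 1
894: h=0 => slot 0
737: h=6, probe 6,7 => slot 7
363: h=6, probe 6,7,8 => slot 8
158: h=16 => slot 16
640: h=7, probe 7,8,9 => slot 9
233: h=14 => slot 14
586: h=3, probe 3,4,5 => slot 5
Table: [894, 423, —, 943, 858, 586, 108, 737, 363, 640, —, —, —, —, 233, —, 158]

640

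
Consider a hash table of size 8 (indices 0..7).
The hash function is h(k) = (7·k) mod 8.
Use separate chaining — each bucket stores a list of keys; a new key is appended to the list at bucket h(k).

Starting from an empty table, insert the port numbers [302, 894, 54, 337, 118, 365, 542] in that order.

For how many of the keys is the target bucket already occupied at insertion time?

4

302 → bucket 2
894 → bucket 2 (collision)
54 → bucket 2 (collision)
337 → bucket 7
118 → bucket 2 (collision)
365 → bucket 3
542 → bucket 2 (collision)
Final buckets:
0: .
1: .
2: 302 -> 894 -> 54 -> 118 -> 542
3: 365
4: .
5: .
6: .
7: 337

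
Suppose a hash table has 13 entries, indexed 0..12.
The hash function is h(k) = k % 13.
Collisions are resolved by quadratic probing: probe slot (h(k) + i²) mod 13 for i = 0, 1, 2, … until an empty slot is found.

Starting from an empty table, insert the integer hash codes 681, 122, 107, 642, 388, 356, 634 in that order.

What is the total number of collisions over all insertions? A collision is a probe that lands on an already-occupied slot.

681: h=5 → slot 5
122: h=5, probe 5,6 → slot 6
107: h=3 → slot 3
642: h=5, probe 5,6,9 → slot 9
388: h=11 → slot 11
356: h=5, probe 5,6,9,1 → slot 1
634: h=10 → slot 10
Table: [—, 356, —, 107, —, 681, 122, —, —, 642, 634, 388, —]

6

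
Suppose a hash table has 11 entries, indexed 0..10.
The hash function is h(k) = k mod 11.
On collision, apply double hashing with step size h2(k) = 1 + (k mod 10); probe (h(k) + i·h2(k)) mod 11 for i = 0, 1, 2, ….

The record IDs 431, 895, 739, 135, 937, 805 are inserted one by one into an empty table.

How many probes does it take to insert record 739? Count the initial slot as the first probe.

2

431: h=2 → slot 2
895: h=4 → slot 4
739: h=2, h2=10, probe 2,1 → slot 1
135: h=3 → slot 3
937: h=2, h2=8, probe 2,10 → slot 10
805: h=2, h2=6, probe 2,8 → slot 8
Table: [∅, 739, 431, 135, 895, ∅, ∅, ∅, 805, ∅, 937]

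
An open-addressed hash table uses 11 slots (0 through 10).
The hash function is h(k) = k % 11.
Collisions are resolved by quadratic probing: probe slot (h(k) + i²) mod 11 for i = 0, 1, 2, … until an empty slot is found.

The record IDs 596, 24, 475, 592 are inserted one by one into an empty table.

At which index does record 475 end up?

Insert 596: h=2, slot 2 empty → index 2.
Insert 24: h=2, slot 2 occupied → index 3.
Insert 475: h=2, slots 2,3 occupied → index 6.
Insert 592: h=9, slot 9 empty → index 9.
Table: [_, _, 596, 24, _, _, 475, _, _, 592, _]

6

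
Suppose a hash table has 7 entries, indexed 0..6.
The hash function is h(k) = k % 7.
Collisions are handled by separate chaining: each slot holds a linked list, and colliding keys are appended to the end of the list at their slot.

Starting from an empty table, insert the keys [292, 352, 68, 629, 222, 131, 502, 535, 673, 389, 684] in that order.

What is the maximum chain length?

292 → bucket 5
352 → bucket 2
68 → bucket 5 (collision)
629 → bucket 6
222 → bucket 5 (collision)
131 → bucket 5 (collision)
502 → bucket 5 (collision)
535 → bucket 3
673 → bucket 1
389 → bucket 4
684 → bucket 5 (collision)
Final buckets:
0: .
1: 673
2: 352
3: 535
4: 389
5: 292 -> 68 -> 222 -> 131 -> 502 -> 684
6: 629

6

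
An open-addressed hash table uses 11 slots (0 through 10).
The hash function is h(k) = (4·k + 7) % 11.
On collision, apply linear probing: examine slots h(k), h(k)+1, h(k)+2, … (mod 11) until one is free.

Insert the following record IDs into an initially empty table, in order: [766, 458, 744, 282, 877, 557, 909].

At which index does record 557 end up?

7

766 hashes to 2; slot 2 is free => place at 2.
458 hashes to 2; 2 taken => place at 3.
744 hashes to 2; 2,3 taken => place at 4.
282 hashes to 2; 2,3,4 taken => place at 5.
877 hashes to 6; slot 6 is free => place at 6.
557 hashes to 2; 2,3,4,5,6 taken => place at 7.
909 hashes to 2; 2,3,4,5,6,7 taken => place at 8.
Table: [_, _, 766, 458, 744, 282, 877, 557, 909, _, _]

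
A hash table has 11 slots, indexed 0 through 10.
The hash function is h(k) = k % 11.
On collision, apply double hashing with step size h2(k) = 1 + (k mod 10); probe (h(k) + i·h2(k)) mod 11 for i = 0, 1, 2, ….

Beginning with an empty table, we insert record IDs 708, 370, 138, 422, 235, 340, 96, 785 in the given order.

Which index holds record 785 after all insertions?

Insert 708: h=4, slot 4 empty => index 4.
Insert 370: h=7, slot 7 empty => index 7.
Insert 138: h=6, slot 6 empty => index 6.
Insert 422: h=4, h2=3, slots 4,7 occupied => index 10.
Insert 235: h=4, h2=6, slots 4,10 occupied => index 5.
Insert 340: h=10, h2=1, slot 10 occupied => index 0.
Insert 96: h=8, slot 8 empty => index 8.
Insert 785: h=4, h2=6, slots 4,10,5,0,6 occupied => index 1.
Table: [340, 785, ∅, ∅, 708, 235, 138, 370, 96, ∅, 422]

1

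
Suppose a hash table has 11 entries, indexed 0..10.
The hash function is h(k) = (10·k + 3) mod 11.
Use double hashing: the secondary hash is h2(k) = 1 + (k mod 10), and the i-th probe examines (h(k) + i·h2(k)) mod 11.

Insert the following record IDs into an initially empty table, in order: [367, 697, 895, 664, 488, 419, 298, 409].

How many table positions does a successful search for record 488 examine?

2

Insert 367: h=10, slot 10 empty -> index 10.
Insert 697: h=10, h2=8, slot 10 occupied -> index 7.
Insert 895: h=10, h2=6, slot 10 occupied -> index 5.
Insert 664: h=10, h2=5, slot 10 occupied -> index 4.
Insert 488: h=10, h2=9, slot 10 occupied -> index 8.
Insert 419: h=2, slot 2 empty -> index 2.
Insert 298: h=2, h2=9, slot 2 occupied -> index 0.
Insert 409: h=1, slot 1 empty -> index 1.
Table: [298, 409, 419, -, 664, 895, -, 697, 488, -, 367]
Lookup 488: h=10, h2=9, probe 10,8 → found at 8.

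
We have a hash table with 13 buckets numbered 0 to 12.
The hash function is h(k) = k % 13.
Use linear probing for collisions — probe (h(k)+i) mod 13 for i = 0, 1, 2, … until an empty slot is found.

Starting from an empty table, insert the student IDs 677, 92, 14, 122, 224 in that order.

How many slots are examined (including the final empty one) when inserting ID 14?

3

Insert 677: h=1, slot 1 empty => index 1.
Insert 92: h=1, slot 1 occupied => index 2.
Insert 14: h=1, slots 1,2 occupied => index 3.
Insert 122: h=5, slot 5 empty => index 5.
Insert 224: h=3, slot 3 occupied => index 4.
Table: [—, 677, 92, 14, 224, 122, —, —, —, —, —, —, —]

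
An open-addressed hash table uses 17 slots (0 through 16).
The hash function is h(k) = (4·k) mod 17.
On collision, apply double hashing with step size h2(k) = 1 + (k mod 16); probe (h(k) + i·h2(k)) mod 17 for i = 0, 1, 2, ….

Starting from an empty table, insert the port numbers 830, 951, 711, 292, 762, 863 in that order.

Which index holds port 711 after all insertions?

4

Insert 830: h=5, slot 5 empty => index 5.
Insert 951: h=13, slot 13 empty => index 13.
Insert 711: h=5, h2=8, slots 5,13 occupied => index 4.
Insert 292: h=12, slot 12 empty => index 12.
Insert 762: h=5, h2=11, slot 5 occupied => index 16.
Insert 863: h=1, slot 1 empty => index 1.
Table: [., 863, ., ., 711, 830, ., ., ., ., ., ., 292, 951, ., ., 762]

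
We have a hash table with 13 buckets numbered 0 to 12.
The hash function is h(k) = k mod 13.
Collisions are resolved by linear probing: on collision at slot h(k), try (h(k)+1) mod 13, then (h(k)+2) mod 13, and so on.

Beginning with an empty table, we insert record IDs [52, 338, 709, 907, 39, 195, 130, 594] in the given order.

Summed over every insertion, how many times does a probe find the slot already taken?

52: h=0 -> slot 0
338: h=0, probe 0,1 -> slot 1
709: h=7 -> slot 7
907: h=10 -> slot 10
39: h=0, probe 0,1,2 -> slot 2
195: h=0, probe 0,1,2,3 -> slot 3
130: h=0, probe 0,1,2,3,4 -> slot 4
594: h=9 -> slot 9
Table: [52, 338, 39, 195, 130, -, -, 709, -, 594, 907, -, -]

10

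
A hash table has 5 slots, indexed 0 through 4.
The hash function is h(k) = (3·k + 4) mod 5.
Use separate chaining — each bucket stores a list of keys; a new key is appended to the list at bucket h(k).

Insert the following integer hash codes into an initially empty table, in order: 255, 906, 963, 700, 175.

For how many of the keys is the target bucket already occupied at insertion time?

2

255 → bucket 4
906 → bucket 2
963 → bucket 3
700 → bucket 4 (collision)
175 → bucket 4 (collision)
Final buckets:
0: ∅
1: ∅
2: 906
3: 963
4: 255 -> 700 -> 175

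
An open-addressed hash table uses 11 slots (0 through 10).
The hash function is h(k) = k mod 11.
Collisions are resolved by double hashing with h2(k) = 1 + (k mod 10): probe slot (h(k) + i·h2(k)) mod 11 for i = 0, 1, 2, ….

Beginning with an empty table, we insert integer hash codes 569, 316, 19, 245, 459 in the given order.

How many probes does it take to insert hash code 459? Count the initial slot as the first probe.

3

Insert 569: h=8, slot 8 empty → index 8.
Insert 316: h=8, h2=7, slot 8 occupied → index 4.
Insert 19: h=8, h2=10, slot 8 occupied → index 7.
Insert 245: h=3, slot 3 empty → index 3.
Insert 459: h=8, h2=10, slots 8,7 occupied → index 6.
Table: [∅, ∅, ∅, 245, 316, ∅, 459, 19, 569, ∅, ∅]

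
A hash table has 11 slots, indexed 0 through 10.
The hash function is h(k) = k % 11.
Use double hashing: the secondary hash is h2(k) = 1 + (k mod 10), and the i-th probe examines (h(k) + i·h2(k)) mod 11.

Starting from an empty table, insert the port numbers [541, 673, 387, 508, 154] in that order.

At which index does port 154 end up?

5

541 hashes to 2; slot 2 is free => place at 2.
673 hashes to 2, h2=4; 2 taken => place at 6.
387 hashes to 2, h2=8; 2 taken => place at 10.
508 hashes to 2, h2=9; 2 taken => place at 0.
154 hashes to 0, h2=5; 0 taken => place at 5.
Table: [508, _, 541, _, _, 154, 673, _, _, _, 387]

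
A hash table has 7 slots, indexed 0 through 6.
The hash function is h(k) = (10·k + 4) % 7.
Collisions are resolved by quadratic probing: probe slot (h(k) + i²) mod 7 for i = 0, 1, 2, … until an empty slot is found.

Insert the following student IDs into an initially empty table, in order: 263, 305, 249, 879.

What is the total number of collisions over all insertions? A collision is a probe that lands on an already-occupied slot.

263 hashes to 2; slot 2 is free -> place at 2.
305 hashes to 2; 2 taken -> place at 3.
249 hashes to 2; 2,3 taken -> place at 6.
879 hashes to 2; 2,3,6 taken -> place at 4.
Table: [-, -, 263, 305, 879, -, 249]

6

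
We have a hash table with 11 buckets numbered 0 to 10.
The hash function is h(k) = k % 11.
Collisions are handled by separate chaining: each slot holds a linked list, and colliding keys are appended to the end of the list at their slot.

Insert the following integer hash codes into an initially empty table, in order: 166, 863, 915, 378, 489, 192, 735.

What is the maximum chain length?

166 -> bucket 1
863 -> bucket 5
915 -> bucket 2
378 -> bucket 4
489 -> bucket 5 (collision)
192 -> bucket 5 (collision)
735 -> bucket 9
Final buckets:
0: -
1: 166
2: 915
3: -
4: 378
5: 863 -> 489 -> 192
6: -
7: -
8: -
9: 735
10: -

3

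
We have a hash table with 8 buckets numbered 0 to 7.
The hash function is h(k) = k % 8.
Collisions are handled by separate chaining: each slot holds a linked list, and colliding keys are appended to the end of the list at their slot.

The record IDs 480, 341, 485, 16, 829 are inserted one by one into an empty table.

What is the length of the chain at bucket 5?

Insert 480: h=0, bucket 0 empty -> new chain.
Insert 341: h=5, bucket 5 empty -> new chain.
Insert 485: h=5, bucket 5 nonempty -> append to chain.
Insert 16: h=0, bucket 0 nonempty -> append to chain.
Insert 829: h=5, bucket 5 nonempty -> append to chain.
Final buckets:
0: 480 -> 16
1: _
2: _
3: _
4: _
5: 341 -> 485 -> 829
6: _
7: _

3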